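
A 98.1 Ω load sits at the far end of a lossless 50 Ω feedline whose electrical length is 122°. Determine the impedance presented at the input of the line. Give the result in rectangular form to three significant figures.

Z_in ≈ 32.2 + j21 Ω

tan(βl) = tan(122°) = -1.6
Z_in = Z_0·(Z_L + jZ_0·tanβl)/(Z_0 + jZ_L·tanβl)
     = 50·(98.1 − j80)/(50 − j157)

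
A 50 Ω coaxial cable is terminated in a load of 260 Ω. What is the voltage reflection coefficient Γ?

Γ = (Z_L − Z_0)/(Z_L + Z_0) = (260 − 50)/(260 + 50) = 210/310

Γ = 0.677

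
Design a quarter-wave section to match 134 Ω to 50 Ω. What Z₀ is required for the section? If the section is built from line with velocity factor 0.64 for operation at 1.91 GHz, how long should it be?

Z_qwt ≈ 81.9 Ω; length ≈ 2.51 cm

Z_qwt = √(Z_0·R_L) = √(50 × 134) = √6700
λ = 0.64·c/f = 0.101 m, so l = λ/4 = 0.0251 m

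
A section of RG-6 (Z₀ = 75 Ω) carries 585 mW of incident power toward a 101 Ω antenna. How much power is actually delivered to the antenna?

Γ = (101 − 75)/(101 + 75) = 0.148
|Γ|² = 0.0218
P_refl = |Γ|²·P_inc = 12.8 mW, P_del = (1 − |Γ|²)·P_inc = 572 mW

P_delivered ≈ 572 mW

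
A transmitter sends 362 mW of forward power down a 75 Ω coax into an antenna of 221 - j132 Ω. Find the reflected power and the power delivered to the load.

P_reflected ≈ 134 mW; P_delivered ≈ 228 mW

|Γ| = |(146 − j132)/(296 − j132)| = 0.607
|Γ|² = 0.369
P_refl = |Γ|²·P_inc = 134 mW, P_del = (1 − |Γ|²)·P_inc = 228 mW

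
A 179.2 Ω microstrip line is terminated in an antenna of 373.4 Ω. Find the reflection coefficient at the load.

Γ = 0.351

Γ = (Z_L − Z_0)/(Z_L + Z_0) = (373.4 − 179.2)/(373.4 + 179.2) = 194.2/552.6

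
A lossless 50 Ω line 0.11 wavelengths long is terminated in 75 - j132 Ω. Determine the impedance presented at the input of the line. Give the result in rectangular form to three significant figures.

Z_in ≈ 10.8 − j32.7 Ω

βl = 2π × 0.11 = 39.6°
tan(βl) = tan(39.6°) = 0.827
Z_in = Z_0·(Z_L + jZ_0·tanβl)/(Z_0 + jZ_L·tanβl)
     = 50·(75 − j90.6)/(159 + j62)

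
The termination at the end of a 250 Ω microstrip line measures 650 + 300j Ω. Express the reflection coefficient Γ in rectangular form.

Γ ≈ 0.5 + j0.167

Γ = (Z_L − Z_0)/(Z_L + Z_0) = (400 + j300)/(900 + j300)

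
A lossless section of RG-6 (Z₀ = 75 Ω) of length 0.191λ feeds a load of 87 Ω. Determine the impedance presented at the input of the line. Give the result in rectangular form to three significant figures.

βl = 2π × 0.191 = 68.8°
tan(βl) = tan(68.8°) = 2.57
Z_in = Z_0·(Z_L + jZ_0·tanβl)/(Z_0 + jZ_L·tanβl)
     = 75·(87 + j193)/(75 + j224)

Z_in ≈ 66.9 − j6.73 Ω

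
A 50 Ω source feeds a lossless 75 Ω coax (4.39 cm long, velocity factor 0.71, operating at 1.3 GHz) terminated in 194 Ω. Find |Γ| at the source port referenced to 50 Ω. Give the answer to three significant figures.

|Γ| ≈ 0.275

λ = v/f = 0.71·c / 1.3 GHz = 0.164 m
βl = 2π·l/λ = 2π × 0.268 = 96.5°
tan(βl) = -8.84
Z_in = Z_0·(Z_L + jZ_0·tanβl)/(Z_0 + jZ_L·tanβl) = 29.3 + j7.2 Ω
Γ_s = (Z_in − Z_s)/(Z_in + Z_s) = (-20.7 + j7.2)/(79.3 + j7.2), |Γ_s| = 0.275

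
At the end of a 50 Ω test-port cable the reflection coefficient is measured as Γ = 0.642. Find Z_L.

Z_L = Z_0·(1 + Γ)/(1 − Γ) = 50·(1.64)/(0.358)

Z_L ≈ 229 Ω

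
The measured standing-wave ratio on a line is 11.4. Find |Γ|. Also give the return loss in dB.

|Γ| = (S − 1)/(S + 1) = (11.4 − 1)/(11.4 + 1) = 10.4/12.4
RL = −20·log₁₀|Γ| = −20·log₁₀(0.839)

|Γ| ≈ 0.839; return loss ≈ 1.53 dB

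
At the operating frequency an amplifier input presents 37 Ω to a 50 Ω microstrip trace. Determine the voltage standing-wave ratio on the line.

VSWR ≈ 1.35

For a purely resistive load, VSWR = R_L/Z_0 or Z_0/R_L (whichever > 1) = 50/37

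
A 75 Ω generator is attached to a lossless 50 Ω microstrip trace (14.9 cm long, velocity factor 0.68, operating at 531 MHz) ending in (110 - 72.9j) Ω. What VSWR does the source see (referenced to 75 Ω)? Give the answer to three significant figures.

λ = v/f = 0.68·c / 531 MHz = 0.384 m
βl = 2π·l/λ = 2π × 0.388 = 140°
tan(βl) = -0.85
Z_in = Z_0·(Z_L + jZ_0·tanβl)/(Z_0 + jZ_L·tanβl) = 53.3 + j65.6 Ω
Γ_s = (Z_in − Z_s)/(Z_in + Z_s) = (-21.7 + j65.6)/(128 + j65.6), |Γ_s| = 0.48
VSWR = (1 + |Γ_s|)/(1 − |Γ_s|)

VSWR ≈ 2.84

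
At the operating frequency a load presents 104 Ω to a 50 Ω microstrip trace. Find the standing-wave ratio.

VSWR ≈ 2.08

Γ = (104 − 50)/(104 + 50) = 0.351
VSWR = (1 + 0.351)/(1 − 0.351)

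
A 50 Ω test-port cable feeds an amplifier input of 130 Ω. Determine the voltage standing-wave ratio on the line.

VSWR ≈ 2.6

Γ = (130 − 50)/(130 + 50) = 0.444
VSWR = (1 + 0.444)/(1 − 0.444)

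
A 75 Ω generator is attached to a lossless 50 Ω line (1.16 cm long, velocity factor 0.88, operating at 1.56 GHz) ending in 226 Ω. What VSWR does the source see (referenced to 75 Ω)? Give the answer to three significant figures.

λ = v/f = 0.88·c / 1.56 GHz = 0.169 m
βl = 2π·l/λ = 2π × 0.0685 = 24.7°
tan(βl) = 0.459
Z_in = Z_0·(Z_L + jZ_0·tanβl)/(Z_0 + jZ_L·tanβl) = 51.5 − j84 Ω
Γ_s = (Z_in − Z_s)/(Z_in + Z_s) = (-23.5 − j84)/(127 − j84), |Γ_s| = 0.574
VSWR = (1 + |Γ_s|)/(1 − |Γ_s|)

VSWR ≈ 3.7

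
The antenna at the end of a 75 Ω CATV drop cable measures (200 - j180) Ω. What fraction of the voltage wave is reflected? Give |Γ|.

|Γ| ≈ 0.667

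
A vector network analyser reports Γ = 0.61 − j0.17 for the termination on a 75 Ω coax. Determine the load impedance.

Z_L ≈ 248 − j141 Ω

Z_L = Z_0·(1 + Γ)/(1 − Γ) = 75·(1.61 − j0.17)/(0.39 + j0.17)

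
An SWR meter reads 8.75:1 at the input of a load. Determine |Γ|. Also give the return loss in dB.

|Γ| ≈ 0.795; return loss ≈ 1.99 dB

|Γ| = (S − 1)/(S + 1) = (8.75 − 1)/(8.75 + 1) = 7.75/9.75
RL = −20·log₁₀|Γ| = −20·log₁₀(0.795)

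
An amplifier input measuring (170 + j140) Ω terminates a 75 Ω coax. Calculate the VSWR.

Γ = (Z_L − Z_0)/(Z_L + Z_0) = (95 + j140)/(245 + j140)
|Γ| = 169/282 = 0.6
VSWR = (1 + |Γ|)/(1 − |Γ|) = 1.6/0.4

VSWR ≈ 3.99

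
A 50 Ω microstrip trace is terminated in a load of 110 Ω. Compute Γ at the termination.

Γ = (Z_L − Z_0)/(Z_L + Z_0) = (110 − 50)/(110 + 50) = 60/160

Γ = 0.375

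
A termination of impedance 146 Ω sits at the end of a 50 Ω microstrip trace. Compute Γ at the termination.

Γ = 0.49

Γ = (Z_L − Z_0)/(Z_L + Z_0) = (146 − 50)/(146 + 50) = 96/196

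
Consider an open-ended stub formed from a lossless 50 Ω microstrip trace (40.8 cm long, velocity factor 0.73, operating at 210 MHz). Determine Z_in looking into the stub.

λ = v/f = 0.73·c / 210 MHz = 1.04 m
βl = 2π·l/λ = 2π × 0.391 = 141°
tan(βl) = -0.814
For an open-ended stub, Z_in = −jZ_0·cot(βl) = −jZ_0/tan(βl)

Z_in ≈ +j61.4 Ω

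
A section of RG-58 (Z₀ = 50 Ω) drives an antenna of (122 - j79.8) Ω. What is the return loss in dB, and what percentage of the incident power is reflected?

RL ≈ 4.93 dB; 32.1% of incident power reflected

Γ = (72 − j79.8)/(172 − j79.8), |Γ| = 0.567
RL = −20·log₁₀(0.567) = 4.93 dB
P_refl/P_inc = |Γ|² = 0.321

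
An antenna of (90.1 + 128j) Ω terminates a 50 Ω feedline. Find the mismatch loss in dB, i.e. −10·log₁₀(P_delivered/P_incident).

Γ = (40.1 + j128)/(140.1 + j128), |Γ| = 0.707
|Γ|² = 0.5, so P_del/P_inc = 1 − |Γ|² = 0.5
ML = −10·log₁₀(1 − |Γ|²)

mismatch loss ≈ 3.01 dB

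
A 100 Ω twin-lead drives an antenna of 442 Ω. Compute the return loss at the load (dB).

RL ≈ 4 dB

Γ = (442 − 100)/(442 + 100) = 0.631
RL = −20·log₁₀|Γ| = −20·log₁₀(0.631)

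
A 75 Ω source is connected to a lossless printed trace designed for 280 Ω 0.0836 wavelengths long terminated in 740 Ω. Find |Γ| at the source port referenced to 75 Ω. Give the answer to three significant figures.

|Γ| ≈ 0.774

βl = 2π × 0.0836 = 30.1°
tan(βl) = 0.58
Z_in = Z_0·(Z_L + jZ_0·tanβl)/(Z_0 + jZ_L·tanβl) = 295 − j290 Ω
Γ_s = (Z_in − Z_s)/(Z_in + Z_s) = (220 − j290)/(370 − j290), |Γ_s| = 0.774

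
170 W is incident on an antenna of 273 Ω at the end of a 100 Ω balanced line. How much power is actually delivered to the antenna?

Γ = (273 − 100)/(273 + 100) = 0.464
|Γ|² = 0.215
P_refl = |Γ|²·P_inc = 36.6 W, P_del = (1 − |Γ|²)·P_inc = 133 W

P_delivered ≈ 133 W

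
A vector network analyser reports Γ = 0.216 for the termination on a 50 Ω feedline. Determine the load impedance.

Z_L = Z_0·(1 + Γ)/(1 − Γ) = 50·(1.22)/(0.784)

Z_L ≈ 77.6 Ω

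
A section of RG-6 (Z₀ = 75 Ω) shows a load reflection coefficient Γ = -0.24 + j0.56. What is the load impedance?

Z_L = Z_0·(1 + Γ)/(1 − Γ) = 75·(0.76 + j0.56)/(1.24 − j0.56)

Z_L ≈ 25.5 + j45.4 Ω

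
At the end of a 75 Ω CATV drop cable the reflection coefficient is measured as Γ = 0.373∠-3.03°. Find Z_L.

Z_L ≈ 164 − j7.5 Ω

Z_L = Z_0·(1 + Γ)/(1 − Γ) = 75·(1.37 − j0.0197)/(0.628 + j0.0197)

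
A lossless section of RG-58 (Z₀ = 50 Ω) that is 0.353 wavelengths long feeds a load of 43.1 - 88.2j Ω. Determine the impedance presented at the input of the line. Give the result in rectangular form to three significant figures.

Z_in ≈ 38.5 + j82.8 Ω

βl = 2π × 0.353 = 127°
tan(βl) = tan(127°) = -1.32
Z_in = Z_0·(Z_L + jZ_0·tanβl)/(Z_0 + jZ_L·tanβl)
     = 50·(43.1 − j154)/(-66.7 − j57)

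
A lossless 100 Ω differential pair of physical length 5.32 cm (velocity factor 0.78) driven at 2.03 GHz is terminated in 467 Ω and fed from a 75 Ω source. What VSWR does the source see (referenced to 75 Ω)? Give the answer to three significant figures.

λ = v/f = 0.78·c / 2.03 GHz = 0.115 m
βl = 2π·l/λ = 2π × 0.462 = 166°
tan(βl) = -0.247
Z_in = Z_0·(Z_L + jZ_0·tanβl)/(Z_0 + jZ_L·tanβl) = 213 + j221 Ω
Γ_s = (Z_in − Z_s)/(Z_in + Z_s) = (138 + j221)/(288 + j221), |Γ_s| = 0.717
VSWR = (1 + |Γ_s|)/(1 − |Γ_s|)

VSWR ≈ 6.07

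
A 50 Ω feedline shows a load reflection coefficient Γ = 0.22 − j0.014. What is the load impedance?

Z_L ≈ 78.2 − j2.3 Ω

Z_L = Z_0·(1 + Γ)/(1 − Γ) = 50·(1.22 − j0.014)/(0.78 + j0.014)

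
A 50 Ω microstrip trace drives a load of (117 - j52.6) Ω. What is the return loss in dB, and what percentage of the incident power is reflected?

RL ≈ 6.26 dB; 23.7% of incident power reflected

Γ = (67 − j52.6)/(167 − j52.6), |Γ| = 0.487
RL = −20·log₁₀(0.487) = 6.26 dB
P_refl/P_inc = |Γ|² = 0.237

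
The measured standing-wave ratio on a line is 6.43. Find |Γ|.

|Γ| ≈ 0.731

|Γ| = (S − 1)/(S + 1) = (6.43 − 1)/(6.43 + 1) = 5.43/7.43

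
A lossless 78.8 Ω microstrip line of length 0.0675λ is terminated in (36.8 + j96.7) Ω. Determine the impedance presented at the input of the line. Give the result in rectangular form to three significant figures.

βl = 2π × 0.0675 = 24.3°
tan(βl) = tan(24.3°) = 0.452
Z_in = Z_0·(Z_L + jZ_0·tanβl)/(Z_0 + jZ_L·tanβl)
     = 78.8·(36.8 + j132)/(35.1 + j16.6)

Z_in ≈ 182 + j211 Ω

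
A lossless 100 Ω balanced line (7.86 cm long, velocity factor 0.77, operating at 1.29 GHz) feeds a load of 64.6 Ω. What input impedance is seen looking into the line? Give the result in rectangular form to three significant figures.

Z_in ≈ 70.3 − j22 Ω

λ = v/f = 0.77·c / 1.29 GHz = 0.179 m
βl = 2π·l/λ = 2π × 0.439 = 158°
tan(βl) = tan(158°) = -0.404
Z_in = Z_0·(Z_L + jZ_0·tanβl)/(Z_0 + jZ_L·tanβl)
     = 100·(64.6 − j40.4)/(100 − j26.1)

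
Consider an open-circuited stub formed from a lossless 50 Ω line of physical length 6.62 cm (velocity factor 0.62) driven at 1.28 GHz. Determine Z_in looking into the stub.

λ = v/f = 0.62·c / 1.28 GHz = 0.145 m
βl = 2π·l/λ = 2π × 0.456 = 164°
tan(βl) = -0.287
For an open-circuited stub, Z_in = −jZ_0·cot(βl) = −jZ_0/tan(βl)

Z_in ≈ +j174 Ω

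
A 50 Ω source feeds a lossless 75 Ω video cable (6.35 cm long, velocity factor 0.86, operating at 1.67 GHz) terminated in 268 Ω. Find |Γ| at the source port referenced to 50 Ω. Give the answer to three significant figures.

|Γ| ≈ 0.64

λ = v/f = 0.86·c / 1.67 GHz = 0.154 m
βl = 2π·l/λ = 2π × 0.411 = 148°
tan(βl) = -0.626
Z_in = Z_0·(Z_L + jZ_0·tanβl)/(Z_0 + jZ_L·tanβl) = 62.2 + j92.1 Ω
Γ_s = (Z_in − Z_s)/(Z_in + Z_s) = (12.2 + j92.1)/(112 + j92.1), |Γ_s| = 0.64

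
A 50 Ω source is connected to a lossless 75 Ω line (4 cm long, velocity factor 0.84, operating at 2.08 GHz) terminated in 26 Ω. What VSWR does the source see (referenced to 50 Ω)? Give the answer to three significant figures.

λ = v/f = 0.84·c / 2.08 GHz = 0.121 m
βl = 2π·l/λ = 2π × 0.33 = 119°
tan(βl) = -1.81
Z_in = Z_0·(Z_L + jZ_0·tanβl)/(Z_0 + jZ_L·tanβl) = 80 − j85.8 Ω
Γ_s = (Z_in − Z_s)/(Z_in + Z_s) = (30 − j85.8)/(130 − j85.8), |Γ_s| = 0.584
VSWR = (1 + |Γ_s|)/(1 − |Γ_s|)

VSWR ≈ 3.8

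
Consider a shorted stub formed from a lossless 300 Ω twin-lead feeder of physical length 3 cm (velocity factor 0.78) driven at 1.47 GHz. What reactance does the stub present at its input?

λ = v/f = 0.78·c / 1.47 GHz = 0.159 m
βl = 2π·l/λ = 2π × 0.188 = 67.8°
tan(βl) = 2.46
For a shorted stub, Z_in = jZ_0·tan(βl)

X_in ≈ 737 Ω (inductive)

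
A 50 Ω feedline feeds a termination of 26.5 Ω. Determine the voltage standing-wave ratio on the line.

VSWR ≈ 1.89

For a purely resistive load, VSWR = R_L/Z_0 or Z_0/R_L (whichever > 1) = 50/26.5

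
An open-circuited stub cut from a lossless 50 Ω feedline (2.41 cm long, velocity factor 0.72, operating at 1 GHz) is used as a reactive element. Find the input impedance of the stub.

λ = v/f = 0.72·c / 1 GHz = 0.216 m
βl = 2π·l/λ = 2π × 0.112 = 40.2°
tan(βl) = 0.844
For an open-circuited stub, Z_in = −jZ_0·cot(βl) = −jZ_0/tan(βl)

Z_in ≈ −j59.2 Ω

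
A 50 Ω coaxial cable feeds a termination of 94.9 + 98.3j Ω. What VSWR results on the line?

VSWR ≈ 4.22

Γ = (Z_L − Z_0)/(Z_L + Z_0) = (44.9 + j98.3)/(144.9 + j98.3)
|Γ| = 108/175 = 0.617
VSWR = (1 + |Γ|)/(1 − |Γ|) = 1.62/0.383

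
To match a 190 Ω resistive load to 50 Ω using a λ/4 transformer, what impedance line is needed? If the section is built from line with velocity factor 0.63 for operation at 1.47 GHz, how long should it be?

Z_qwt = √(Z_0·R_L) = √(50 × 190) = √9500
λ = 0.63·c/f = 0.129 m, so l = λ/4 = 0.0321 m

Z_qwt ≈ 97.5 Ω; length ≈ 3.21 cm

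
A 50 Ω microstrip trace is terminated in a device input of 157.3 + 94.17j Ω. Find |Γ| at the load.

Γ = (Z_L − Z_0)/(Z_L + Z_0) = (107.3 + j94.17)/(207.3 + j94.17)
|Γ| = 143/228

|Γ| ≈ 0.627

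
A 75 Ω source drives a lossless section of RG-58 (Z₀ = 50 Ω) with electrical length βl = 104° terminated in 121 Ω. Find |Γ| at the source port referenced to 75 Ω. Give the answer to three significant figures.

|Γ| ≈ 0.558

tan(βl) = -4.01
Z_in = Z_0·(Z_L + jZ_0·tanβl)/(Z_0 + jZ_L·tanβl) = 21.7 + j10.2 Ω
Γ_s = (Z_in − Z_s)/(Z_in + Z_s) = (-53.3 + j10.2)/(96.7 + j10.2), |Γ_s| = 0.558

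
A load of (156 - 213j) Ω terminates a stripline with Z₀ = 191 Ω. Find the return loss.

RL ≈ 5.51 dB

Γ = (-35 − j213)/(347 − j213), |Γ| = 0.53
RL = −20·log₁₀|Γ| = −20·log₁₀(0.53)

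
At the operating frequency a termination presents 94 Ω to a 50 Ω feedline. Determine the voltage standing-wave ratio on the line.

VSWR ≈ 1.88

Γ = (94 − 50)/(94 + 50) = 0.306
VSWR = (1 + 0.306)/(1 − 0.306)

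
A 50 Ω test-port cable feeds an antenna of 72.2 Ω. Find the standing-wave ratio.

For a purely resistive load, VSWR = R_L/Z_0 or Z_0/R_L (whichever > 1) = 72.2/50

VSWR ≈ 1.44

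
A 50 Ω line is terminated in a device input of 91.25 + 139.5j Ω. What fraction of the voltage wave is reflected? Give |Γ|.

Γ = (Z_L − Z_0)/(Z_L + Z_0) = (41.25 + j139.5)/(141.2 + j139.5)
|Γ| = 145/199

|Γ| ≈ 0.733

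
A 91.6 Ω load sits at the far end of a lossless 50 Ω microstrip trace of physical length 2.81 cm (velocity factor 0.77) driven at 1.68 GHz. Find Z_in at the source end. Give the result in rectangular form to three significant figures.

λ = v/f = 0.77·c / 1.68 GHz = 0.138 m
βl = 2π·l/λ = 2π × 0.204 = 73.6°
tan(βl) = tan(73.6°) = 3.39
Z_in = Z_0·(Z_L + jZ_0·tanβl)/(Z_0 + jZ_L·tanβl)
     = 50·(91.6 + j170)/(50 + j311)

Z_in ≈ 28.9 − j10.1 Ω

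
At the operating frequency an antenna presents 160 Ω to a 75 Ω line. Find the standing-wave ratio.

VSWR ≈ 2.13

Γ = (160 − 75)/(160 + 75) = 0.362
VSWR = (1 + 0.362)/(1 − 0.362)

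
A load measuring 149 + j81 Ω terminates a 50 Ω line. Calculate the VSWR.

VSWR ≈ 3.94

Γ = (Z_L − Z_0)/(Z_L + Z_0) = (99 + j81)/(199 + j81)
|Γ| = 128/215 = 0.595
VSWR = (1 + |Γ|)/(1 − |Γ|) = 1.6/0.405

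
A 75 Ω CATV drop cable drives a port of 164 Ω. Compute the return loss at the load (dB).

Γ = (164 − 75)/(164 + 75) = 0.372
RL = −20·log₁₀|Γ| = −20·log₁₀(0.372)

RL ≈ 8.58 dB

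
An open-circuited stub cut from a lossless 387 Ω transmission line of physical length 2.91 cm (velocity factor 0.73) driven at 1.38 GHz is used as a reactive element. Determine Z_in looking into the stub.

λ = v/f = 0.73·c / 1.38 GHz = 0.159 m
βl = 2π·l/λ = 2π × 0.183 = 66°
tan(βl) = 2.25
For an open-circuited stub, Z_in = −jZ_0·cot(βl) = −jZ_0/tan(βl)

Z_in ≈ −j172 Ω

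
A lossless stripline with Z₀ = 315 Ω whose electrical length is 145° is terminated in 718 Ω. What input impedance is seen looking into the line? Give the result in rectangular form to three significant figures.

tan(βl) = tan(145°) = -0.7
Z_in = Z_0·(Z_L + jZ_0·tanβl)/(Z_0 + jZ_L·tanβl)
     = 315·(718 − j221)/(315 − j503)

Z_in ≈ 302 + j261 Ω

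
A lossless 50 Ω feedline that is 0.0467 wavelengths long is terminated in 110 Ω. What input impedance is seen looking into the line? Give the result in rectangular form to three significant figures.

Z_in ≈ 83.3 − j40.2 Ω

βl = 2π × 0.0467 = 16.8°
tan(βl) = tan(16.8°) = 0.302
Z_in = Z_0·(Z_L + jZ_0·tanβl)/(Z_0 + jZ_L·tanβl)
     = 50·(110 + j15.1)/(50 + j33.2)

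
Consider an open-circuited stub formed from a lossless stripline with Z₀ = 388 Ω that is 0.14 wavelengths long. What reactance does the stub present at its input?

βl = 2π × 0.14 = 50.4°
tan(βl) = 1.21
For an open-circuited stub, Z_in = −jZ_0·cot(βl) = −jZ_0/tan(βl)

X_in ≈ -321 Ω (capacitive)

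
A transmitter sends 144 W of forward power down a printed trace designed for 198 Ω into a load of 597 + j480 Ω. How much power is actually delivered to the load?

|Γ| = |(399 + j480)/(795 + j480)| = 0.672
|Γ|² = 0.452
P_refl = |Γ|²·P_inc = 65.1 W, P_del = (1 − |Γ|²)·P_inc = 78.9 W

P_delivered ≈ 78.9 W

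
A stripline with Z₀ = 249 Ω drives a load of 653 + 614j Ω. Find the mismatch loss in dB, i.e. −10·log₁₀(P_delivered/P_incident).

Γ = (404 + j614)/(902 + j614), |Γ| = 0.674
|Γ|² = 0.454, so P_del/P_inc = 1 − |Γ|² = 0.546
ML = −10·log₁₀(1 − |Γ|²)

mismatch loss ≈ 2.63 dB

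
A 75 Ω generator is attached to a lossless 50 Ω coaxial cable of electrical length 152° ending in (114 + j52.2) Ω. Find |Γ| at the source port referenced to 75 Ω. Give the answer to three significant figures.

tan(βl) = -0.532
Z_in = Z_0·(Z_L + jZ_0·tanβl)/(Z_0 + jZ_L·tanβl) = 37.6 + j45.8 Ω
Γ_s = (Z_in − Z_s)/(Z_in + Z_s) = (-37.4 + j45.8)/(113 + j45.8), |Γ_s| = 0.486

|Γ| ≈ 0.486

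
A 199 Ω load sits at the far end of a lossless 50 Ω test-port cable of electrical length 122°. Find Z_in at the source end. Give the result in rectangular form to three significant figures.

tan(βl) = tan(122°) = -1.6
Z_in = Z_0·(Z_L + jZ_0·tanβl)/(Z_0 + jZ_L·tanβl)
     = 50·(199 − j80)/(50 − j318)

Z_in ≈ 17 + j28.6 Ω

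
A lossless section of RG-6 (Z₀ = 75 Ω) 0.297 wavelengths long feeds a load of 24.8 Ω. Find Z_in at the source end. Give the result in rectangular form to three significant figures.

Z_in ≈ 134 − j101 Ω

βl = 2π × 0.297 = 107°
tan(βl) = tan(107°) = -3.29
Z_in = Z_0·(Z_L + jZ_0·tanβl)/(Z_0 + jZ_L·tanβl)
     = 75·(24.8 − j247)/(75 − j81.5)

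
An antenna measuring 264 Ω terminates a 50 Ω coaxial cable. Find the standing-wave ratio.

VSWR ≈ 5.28

Γ = (264 − 50)/(264 + 50) = 0.682
VSWR = (1 + 0.682)/(1 − 0.682)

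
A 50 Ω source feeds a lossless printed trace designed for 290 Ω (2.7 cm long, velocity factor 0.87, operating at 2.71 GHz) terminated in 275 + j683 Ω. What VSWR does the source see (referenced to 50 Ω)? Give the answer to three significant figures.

VSWR ≈ 2.9

λ = v/f = 0.87·c / 2.71 GHz = 0.0963 m
βl = 2π·l/λ = 2π × 0.28 = 101°
tan(βl) = -5.18
Z_in = Z_0·(Z_L + jZ_0·tanβl)/(Z_0 + jZ_L·tanβl) = 38.6 − j47.7 Ω
Γ_s = (Z_in − Z_s)/(Z_in + Z_s) = (-11.4 − j47.7)/(88.6 − j47.7), |Γ_s| = 0.488
VSWR = (1 + |Γ_s|)/(1 − |Γ_s|)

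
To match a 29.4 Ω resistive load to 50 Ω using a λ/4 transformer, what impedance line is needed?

Z_qwt ≈ 38.3 Ω

Z_qwt = √(Z_0·R_L) = √(50 × 29.4) = √1470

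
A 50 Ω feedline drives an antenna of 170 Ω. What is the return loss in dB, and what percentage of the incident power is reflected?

RL ≈ 5.26 dB; 29.8% of incident power reflected

Γ = (170 − 50)/(170 + 50) = 0.545
RL = −20·log₁₀(0.545) = 5.26 dB
P_refl/P_inc = |Γ|² = 0.298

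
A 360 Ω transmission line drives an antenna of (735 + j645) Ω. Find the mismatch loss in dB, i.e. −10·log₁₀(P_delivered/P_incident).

mismatch loss ≈ 1.84 dB

Γ = (375 + j645)/(1095 + j645), |Γ| = 0.587
|Γ|² = 0.345, so P_del/P_inc = 1 − |Γ|² = 0.655
ML = −10·log₁₀(1 − |Γ|²)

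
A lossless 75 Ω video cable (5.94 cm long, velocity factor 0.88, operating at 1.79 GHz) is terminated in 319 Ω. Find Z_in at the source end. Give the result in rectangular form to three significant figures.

λ = v/f = 0.88·c / 1.79 GHz = 0.147 m
βl = 2π·l/λ = 2π × 0.403 = 145°
tan(βl) = tan(145°) = -0.7
Z_in = Z_0·(Z_L + jZ_0·tanβl)/(Z_0 + jZ_L·tanβl)
     = 75·(319 − j52.5)/(75 − j223)

Z_in ≈ 48.1 + j90.9 Ω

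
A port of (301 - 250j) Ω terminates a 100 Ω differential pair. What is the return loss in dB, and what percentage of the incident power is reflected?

RL ≈ 3.36 dB; 46.1% of incident power reflected

Γ = (201 − j250)/(401 − j250), |Γ| = 0.679
RL = −20·log₁₀(0.679) = 3.36 dB
P_refl/P_inc = |Γ|² = 0.461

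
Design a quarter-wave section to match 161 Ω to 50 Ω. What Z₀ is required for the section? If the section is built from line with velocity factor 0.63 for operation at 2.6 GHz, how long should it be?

Z_qwt ≈ 89.7 Ω; length ≈ 1.82 cm

Z_qwt = √(Z_0·R_L) = √(50 × 161) = √8050
λ = 0.63·c/f = 0.0727 m, so l = λ/4 = 0.0182 m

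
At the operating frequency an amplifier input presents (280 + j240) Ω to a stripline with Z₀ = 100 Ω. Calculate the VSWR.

Γ = (Z_L − Z_0)/(Z_L + Z_0) = (180 + j240)/(380 + j240)
|Γ| = 300/449 = 0.667
VSWR = (1 + |Γ|)/(1 − |Γ|) = 1.67/0.333

VSWR ≈ 5.01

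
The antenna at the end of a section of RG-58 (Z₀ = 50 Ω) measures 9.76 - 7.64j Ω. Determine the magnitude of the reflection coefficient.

Γ = (Z_L − Z_0)/(Z_L + Z_0) = (-40.24 − j7.64)/(59.76 − j7.64)
|Γ| = 41/60.2

|Γ| ≈ 0.68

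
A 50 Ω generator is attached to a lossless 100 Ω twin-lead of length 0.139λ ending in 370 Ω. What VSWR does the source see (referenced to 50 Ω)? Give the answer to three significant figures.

VSWR ≈ 4.28

βl = 2π × 0.139 = 50°
tan(βl) = 1.19
Z_in = Z_0·(Z_L + jZ_0·tanβl)/(Z_0 + jZ_L·tanβl) = 43.8 − j73.9 Ω
Γ_s = (Z_in − Z_s)/(Z_in + Z_s) = (-6.24 − j73.9)/(93.8 − j73.9), |Γ_s| = 0.621
VSWR = (1 + |Γ_s|)/(1 − |Γ_s|)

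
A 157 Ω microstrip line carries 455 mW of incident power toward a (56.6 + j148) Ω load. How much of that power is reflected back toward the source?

P_reflected ≈ 216 mW

|Γ| = |(-100.4 + j148)/(213.6 + j148)| = 0.688
|Γ|² = 0.474
P_refl = |Γ|²·P_inc = 216 mW, P_del = (1 − |Γ|²)·P_inc = 239 mW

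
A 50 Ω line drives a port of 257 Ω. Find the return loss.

RL ≈ 3.42 dB

Γ = (257 − 50)/(257 + 50) = 0.674
RL = −20·log₁₀|Γ| = −20·log₁₀(0.674)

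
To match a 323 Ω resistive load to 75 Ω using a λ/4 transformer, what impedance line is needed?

Z_qwt = √(Z_0·R_L) = √(75 × 323) = √24220

Z_qwt ≈ 156 Ω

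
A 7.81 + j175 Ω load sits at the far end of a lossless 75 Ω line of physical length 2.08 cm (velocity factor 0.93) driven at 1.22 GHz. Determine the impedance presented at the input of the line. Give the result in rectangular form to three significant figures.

Z_in ≈ 43.3 − j440 Ω

λ = v/f = 0.93·c / 1.22 GHz = 0.229 m
βl = 2π·l/λ = 2π × 0.091 = 32.7°
tan(βl) = tan(32.7°) = 0.643
Z_in = Z_0·(Z_L + jZ_0·tanβl)/(Z_0 + jZ_L·tanβl)
     = 75·(7.81 + j223)/(-37.5 + j5.02)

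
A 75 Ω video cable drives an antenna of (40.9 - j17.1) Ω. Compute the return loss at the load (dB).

Γ = (-34.1 − j17.1)/(115.9 − j17.1), |Γ| = 0.326
RL = −20·log₁₀|Γ| = −20·log₁₀(0.326)

RL ≈ 9.75 dB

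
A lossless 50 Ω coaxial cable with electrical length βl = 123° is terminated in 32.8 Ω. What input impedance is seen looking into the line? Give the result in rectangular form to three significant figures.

tan(βl) = tan(123°) = -1.54
Z_in = Z_0·(Z_L + jZ_0·tanβl)/(Z_0 + jZ_L·tanβl)
     = 50·(32.8 − j77)/(50 − j50.5)

Z_in ≈ 54.7 − j21.7 Ω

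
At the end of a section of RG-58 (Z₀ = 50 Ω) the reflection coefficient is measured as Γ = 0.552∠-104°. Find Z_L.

Z_L ≈ 22.1 − j34.1 Ω

Z_L = Z_0·(1 + Γ)/(1 − Γ) = 50·(0.866 − j0.536)/(1.13 + j0.536)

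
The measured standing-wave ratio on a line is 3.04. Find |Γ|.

|Γ| = (S − 1)/(S + 1) = (3.04 − 1)/(3.04 + 1) = 2.04/4.04

|Γ| ≈ 0.505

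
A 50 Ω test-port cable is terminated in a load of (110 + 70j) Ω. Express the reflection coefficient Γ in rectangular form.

Γ ≈ 0.475 + j0.23

Γ = (Z_L − Z_0)/(Z_L + Z_0) = (60 + j70)/(160 + j70)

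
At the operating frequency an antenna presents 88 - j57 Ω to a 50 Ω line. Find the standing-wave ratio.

VSWR ≈ 2.7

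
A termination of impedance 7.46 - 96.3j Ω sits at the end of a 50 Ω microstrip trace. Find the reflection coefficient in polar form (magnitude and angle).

Γ ≈ 0.939 ∠ -54.7°

Γ = (Z_L − Z_0)/(Z_L + Z_0) = (-42.54 − j96.3)/(57.46 − j96.3)
|Γ| = 105/112 = 0.939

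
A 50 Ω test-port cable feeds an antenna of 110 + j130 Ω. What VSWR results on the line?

Γ = (Z_L − Z_0)/(Z_L + Z_0) = (60 + j130)/(160 + j130)
|Γ| = 143/206 = 0.695
VSWR = (1 + |Γ|)/(1 − |Γ|) = 1.69/0.305

VSWR ≈ 5.55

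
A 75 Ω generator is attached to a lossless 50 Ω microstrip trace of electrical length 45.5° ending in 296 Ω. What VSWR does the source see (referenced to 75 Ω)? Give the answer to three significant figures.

tan(βl) = 1.02
Z_in = Z_0·(Z_L + jZ_0·tanβl)/(Z_0 + jZ_L·tanβl) = 16.2 − j46.5 Ω
Γ_s = (Z_in − Z_s)/(Z_in + Z_s) = (-58.8 − j46.5)/(91.2 − j46.5), |Γ_s| = 0.733
VSWR = (1 + |Γ_s|)/(1 − |Γ_s|)

VSWR ≈ 6.48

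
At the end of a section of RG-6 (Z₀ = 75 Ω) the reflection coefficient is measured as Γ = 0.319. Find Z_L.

Z_L = Z_0·(1 + Γ)/(1 − Γ) = 75·(1.32)/(0.681)

Z_L ≈ 145 Ω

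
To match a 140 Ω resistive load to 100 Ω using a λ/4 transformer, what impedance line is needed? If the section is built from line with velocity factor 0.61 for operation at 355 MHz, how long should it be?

Z_qwt = √(Z_0·R_L) = √(100 × 140) = √14000
λ = 0.61·c/f = 0.515 m, so l = λ/4 = 0.129 m

Z_qwt ≈ 118 Ω; length ≈ 12.9 cm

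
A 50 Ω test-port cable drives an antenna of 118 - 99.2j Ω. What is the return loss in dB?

RL ≈ 4.2 dB

Γ = (68 − j99.2)/(168 − j99.2), |Γ| = 0.616
RL = −20·log₁₀|Γ| = −20·log₁₀(0.616)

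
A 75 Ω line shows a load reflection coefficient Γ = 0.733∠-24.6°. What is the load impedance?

Z_L = Z_0·(1 + Γ)/(1 − Γ) = 75·(1.67 − j0.305)/(0.334 + j0.305)

Z_L ≈ 170 − j224 Ω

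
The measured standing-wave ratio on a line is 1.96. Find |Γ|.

|Γ| ≈ 0.324

|Γ| = (S − 1)/(S + 1) = (1.96 − 1)/(1.96 + 1) = 0.96/2.96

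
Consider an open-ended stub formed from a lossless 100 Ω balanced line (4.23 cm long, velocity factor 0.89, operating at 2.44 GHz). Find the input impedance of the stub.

λ = v/f = 0.89·c / 2.44 GHz = 0.109 m
βl = 2π·l/λ = 2π × 0.387 = 139°
tan(βl) = -0.864
For an open-ended stub, Z_in = −jZ_0·cot(βl) = −jZ_0/tan(βl)

Z_in ≈ +j116 Ω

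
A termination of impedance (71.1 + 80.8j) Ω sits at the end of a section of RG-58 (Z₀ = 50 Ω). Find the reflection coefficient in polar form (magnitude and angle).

Γ ≈ 0.574 ∠ 41.7°

Γ = (Z_L − Z_0)/(Z_L + Z_0) = (21.1 + j80.8)/(121.1 + j80.8)
|Γ| = 83.5/146 = 0.574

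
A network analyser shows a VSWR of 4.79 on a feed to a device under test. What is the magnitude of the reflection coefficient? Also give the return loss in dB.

|Γ| = (S − 1)/(S + 1) = (4.79 − 1)/(4.79 + 1) = 3.79/5.79
RL = −20·log₁₀|Γ| = −20·log₁₀(0.655)

|Γ| ≈ 0.655; return loss ≈ 3.68 dB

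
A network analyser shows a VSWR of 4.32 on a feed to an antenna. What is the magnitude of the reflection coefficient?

|Γ| ≈ 0.624

|Γ| = (S − 1)/(S + 1) = (4.32 − 1)/(4.32 + 1) = 3.32/5.32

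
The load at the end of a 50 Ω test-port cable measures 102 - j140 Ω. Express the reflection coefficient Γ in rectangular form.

Γ = (Z_L − Z_0)/(Z_L + Z_0) = (52 − j140)/(152 − j140)

Γ ≈ 0.644 − j0.328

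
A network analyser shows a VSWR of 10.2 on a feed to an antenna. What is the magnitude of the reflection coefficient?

|Γ| = (S − 1)/(S + 1) = (10.2 − 1)/(10.2 + 1) = 9.2/11.2

|Γ| ≈ 0.821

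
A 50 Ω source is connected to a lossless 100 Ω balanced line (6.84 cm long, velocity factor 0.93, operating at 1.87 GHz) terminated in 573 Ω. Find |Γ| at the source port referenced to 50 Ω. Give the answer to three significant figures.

λ = v/f = 0.93·c / 1.87 GHz = 0.149 m
βl = 2π·l/λ = 2π × 0.458 = 165°
tan(βl) = -0.267
Z_in = Z_0·(Z_L + jZ_0·tanβl)/(Z_0 + jZ_L·tanβl) = 184 + j254 Ω
Γ_s = (Z_in − Z_s)/(Z_in + Z_s) = (134 + j254)/(234 + j254), |Γ_s| = 0.832

|Γ| ≈ 0.832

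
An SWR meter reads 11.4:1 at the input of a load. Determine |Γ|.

|Γ| ≈ 0.839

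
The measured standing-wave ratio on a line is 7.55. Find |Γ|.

|Γ| ≈ 0.766

|Γ| = (S − 1)/(S + 1) = (7.55 − 1)/(7.55 + 1) = 6.55/8.55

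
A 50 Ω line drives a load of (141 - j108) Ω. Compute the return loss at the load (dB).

Γ = (91 − j108)/(191 − j108), |Γ| = 0.644
RL = −20·log₁₀|Γ| = −20·log₁₀(0.644)

RL ≈ 3.83 dB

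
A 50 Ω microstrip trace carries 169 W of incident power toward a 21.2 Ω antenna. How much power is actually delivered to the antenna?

Γ = (21.2 − 50)/(21.2 + 50) = -0.404
|Γ|² = 0.164
P_refl = |Γ|²·P_inc = 27.7 W, P_del = (1 − |Γ|²)·P_inc = 141 W

P_delivered ≈ 141 W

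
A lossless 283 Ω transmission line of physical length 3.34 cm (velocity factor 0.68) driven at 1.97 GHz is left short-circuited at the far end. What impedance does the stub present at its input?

Z_in ≈ −j577 Ω

λ = v/f = 0.68·c / 1.97 GHz = 0.104 m
βl = 2π·l/λ = 2π × 0.323 = 116°
tan(βl) = -2.04
For a short-circuited stub, Z_in = jZ_0·tan(βl)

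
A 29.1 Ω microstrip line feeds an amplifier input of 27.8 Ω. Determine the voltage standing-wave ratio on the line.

For a purely resistive load, VSWR = R_L/Z_0 or Z_0/R_L (whichever > 1) = 29.1/27.8

VSWR ≈ 1.05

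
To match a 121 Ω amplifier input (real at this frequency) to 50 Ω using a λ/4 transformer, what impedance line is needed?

Z_qwt = √(Z_0·R_L) = √(50 × 121) = √6050

Z_qwt ≈ 77.8 Ω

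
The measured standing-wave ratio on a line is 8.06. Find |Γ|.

|Γ| = (S − 1)/(S + 1) = (8.06 − 1)/(8.06 + 1) = 7.06/9.06

|Γ| ≈ 0.779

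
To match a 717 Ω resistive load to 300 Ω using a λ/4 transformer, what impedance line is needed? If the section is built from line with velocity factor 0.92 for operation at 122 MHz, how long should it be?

Z_qwt ≈ 464 Ω; length ≈ 56.6 cm

Z_qwt = √(Z_0·R_L) = √(300 × 717) = √215100
λ = 0.92·c/f = 2.26 m, so l = λ/4 = 0.566 m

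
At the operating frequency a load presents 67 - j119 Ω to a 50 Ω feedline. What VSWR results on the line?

VSWR ≈ 6.15

Γ = (Z_L − Z_0)/(Z_L + Z_0) = (17 − j119)/(117 − j119)
|Γ| = 120/167 = 0.72
VSWR = (1 + |Γ|)/(1 − |Γ|) = 1.72/0.28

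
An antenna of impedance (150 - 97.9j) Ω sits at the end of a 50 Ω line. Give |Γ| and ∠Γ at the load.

Γ = (Z_L − Z_0)/(Z_L + Z_0) = (100 − j97.9)/(200 − j97.9)
|Γ| = 140/223 = 0.628

Γ ≈ 0.628 ∠ -18.3°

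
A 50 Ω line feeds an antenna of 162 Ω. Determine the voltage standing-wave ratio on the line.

VSWR ≈ 3.24

Γ = (162 − 50)/(162 + 50) = 0.528
VSWR = (1 + 0.528)/(1 − 0.528)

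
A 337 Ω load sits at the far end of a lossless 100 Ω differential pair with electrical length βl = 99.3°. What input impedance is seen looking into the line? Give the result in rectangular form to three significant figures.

tan(βl) = tan(99.3°) = -6.11
Z_in = Z_0·(Z_L + jZ_0·tanβl)/(Z_0 + jZ_L·tanβl)
     = 100·(337 − j611)/(100 − j2060)

Z_in ≈ 30.4 + j14.9 Ω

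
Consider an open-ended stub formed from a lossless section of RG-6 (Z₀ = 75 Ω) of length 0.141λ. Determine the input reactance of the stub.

βl = 2π × 0.141 = 50.8°
tan(βl) = 1.22
For an open-ended stub, Z_in = −jZ_0·cot(βl) = −jZ_0/tan(βl)

X_in ≈ -61.3 Ω (capacitive)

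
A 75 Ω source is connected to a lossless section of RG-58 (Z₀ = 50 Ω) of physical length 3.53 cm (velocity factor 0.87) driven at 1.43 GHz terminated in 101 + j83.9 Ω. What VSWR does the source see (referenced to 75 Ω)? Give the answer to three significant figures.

VSWR ≈ 4.48

λ = v/f = 0.87·c / 1.43 GHz = 0.183 m
βl = 2π·l/λ = 2π × 0.193 = 69.6°
tan(βl) = 2.69
Z_in = Z_0·(Z_L + jZ_0·tanβl)/(Z_0 + jZ_L·tanβl) = 19.9 − j31.4 Ω
Γ_s = (Z_in − Z_s)/(Z_in + Z_s) = (-55.1 − j31.4)/(94.9 − j31.4), |Γ_s| = 0.635
VSWR = (1 + |Γ_s|)/(1 − |Γ_s|)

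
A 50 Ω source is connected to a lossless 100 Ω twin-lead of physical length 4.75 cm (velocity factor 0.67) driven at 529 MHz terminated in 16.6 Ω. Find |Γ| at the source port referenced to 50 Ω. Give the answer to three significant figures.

λ = v/f = 0.67·c / 529 MHz = 0.38 m
βl = 2π·l/λ = 2π × 0.125 = 45°
tan(βl) = 1
Z_in = Z_0·(Z_L + jZ_0·tanβl)/(Z_0 + jZ_L·tanβl) = 32.3 + j94.7 Ω
Γ_s = (Z_in − Z_s)/(Z_in + Z_s) = (-17.7 + j94.7)/(82.3 + j94.7), |Γ_s| = 0.768

|Γ| ≈ 0.768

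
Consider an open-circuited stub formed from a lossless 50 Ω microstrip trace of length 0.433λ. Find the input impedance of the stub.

Z_in ≈ +j112 Ω

βl = 2π × 0.433 = 156°
tan(βl) = -0.448
For an open-circuited stub, Z_in = −jZ_0·cot(βl) = −jZ_0/tan(βl)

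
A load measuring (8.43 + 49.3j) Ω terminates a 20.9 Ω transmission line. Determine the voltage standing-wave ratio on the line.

VSWR ≈ 16.6

Γ = (Z_L − Z_0)/(Z_L + Z_0) = (-12.47 + j49.3)/(29.33 + j49.3)
|Γ| = 50.9/57.4 = 0.886
VSWR = (1 + |Γ|)/(1 − |Γ|) = 1.89/0.114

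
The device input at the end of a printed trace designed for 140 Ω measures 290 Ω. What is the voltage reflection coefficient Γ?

Γ = (Z_L − Z_0)/(Z_L + Z_0) = (290 − 140)/(290 + 140) = 150/430

Γ = 0.349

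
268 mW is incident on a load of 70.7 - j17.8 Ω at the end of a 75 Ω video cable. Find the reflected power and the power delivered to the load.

|Γ| = |(-4.3 − j17.8)/(145.7 − j17.8)| = 0.125
|Γ|² = 0.0156
P_refl = |Γ|²·P_inc = 4.17 mW, P_del = (1 − |Γ|²)·P_inc = 264 mW

P_reflected ≈ 4.17 mW; P_delivered ≈ 264 mW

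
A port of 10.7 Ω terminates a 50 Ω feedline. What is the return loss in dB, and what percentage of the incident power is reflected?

Γ = (10.7 − 50)/(10.7 + 50) = -0.647
RL = −20·log₁₀(0.647) = 3.78 dB
P_refl/P_inc = |Γ|² = 0.419

RL ≈ 3.78 dB; 41.9% of incident power reflected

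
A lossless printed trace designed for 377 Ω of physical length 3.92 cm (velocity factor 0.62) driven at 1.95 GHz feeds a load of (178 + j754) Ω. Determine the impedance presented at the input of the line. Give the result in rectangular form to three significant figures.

Z_in ≈ 48 + j236 Ω

λ = v/f = 0.62·c / 1.95 GHz = 0.0954 m
βl = 2π·l/λ = 2π × 0.411 = 148°
tan(βl) = tan(148°) = -0.626
Z_in = Z_0·(Z_L + jZ_0·tanβl)/(Z_0 + jZ_L·tanβl)
     = 377·(178 + j518)/(849 − j111)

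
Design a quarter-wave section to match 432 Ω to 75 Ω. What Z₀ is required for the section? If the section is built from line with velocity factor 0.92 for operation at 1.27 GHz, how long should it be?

Z_qwt = √(Z_0·R_L) = √(75 × 432) = √32400
λ = 0.92·c/f = 0.217 m, so l = λ/4 = 0.0543 m

Z_qwt ≈ 180 Ω; length ≈ 5.43 cm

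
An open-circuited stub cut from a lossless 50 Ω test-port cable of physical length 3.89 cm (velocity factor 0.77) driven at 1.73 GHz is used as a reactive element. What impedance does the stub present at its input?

Z_in ≈ +j13.3 Ω

λ = v/f = 0.77·c / 1.73 GHz = 0.134 m
βl = 2π·l/λ = 2π × 0.291 = 105°
tan(βl) = -3.76
For an open-circuited stub, Z_in = −jZ_0·cot(βl) = −jZ_0/tan(βl)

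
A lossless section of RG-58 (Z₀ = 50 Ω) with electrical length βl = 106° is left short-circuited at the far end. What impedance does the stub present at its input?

Z_in ≈ −j174 Ω

tan(βl) = -3.49
For a short-circuited stub, Z_in = jZ_0·tan(βl)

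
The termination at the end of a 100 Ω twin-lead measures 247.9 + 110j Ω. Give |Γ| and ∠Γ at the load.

Γ ≈ 0.505 ∠ 19.1°

Γ = (Z_L − Z_0)/(Z_L + Z_0) = (147.9 + j110)/(347.9 + j110)
|Γ| = 184/365 = 0.505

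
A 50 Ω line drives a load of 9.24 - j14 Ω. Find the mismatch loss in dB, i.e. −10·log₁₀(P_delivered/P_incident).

Γ = (-40.76 − j14)/(59.24 − j14), |Γ| = 0.708
|Γ|² = 0.501, so P_del/P_inc = 1 − |Γ|² = 0.499
ML = −10·log₁₀(1 − |Γ|²)

mismatch loss ≈ 3.02 dB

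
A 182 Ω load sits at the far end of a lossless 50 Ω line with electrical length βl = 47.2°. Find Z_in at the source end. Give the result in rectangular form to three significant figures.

Z_in ≈ 24 − j40.2 Ω

tan(βl) = tan(47.2°) = 1.08
Z_in = Z_0·(Z_L + jZ_0·tanβl)/(Z_0 + jZ_L·tanβl)
     = 50·(182 + j54)/(50 + j197)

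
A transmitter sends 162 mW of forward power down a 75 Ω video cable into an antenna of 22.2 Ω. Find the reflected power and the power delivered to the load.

P_reflected ≈ 47.8 mW; P_delivered ≈ 114 mW

Γ = (22.2 − 75)/(22.2 + 75) = -0.543
|Γ|² = 0.295
P_refl = |Γ|²·P_inc = 47.8 mW, P_del = (1 − |Γ|²)·P_inc = 114 mW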